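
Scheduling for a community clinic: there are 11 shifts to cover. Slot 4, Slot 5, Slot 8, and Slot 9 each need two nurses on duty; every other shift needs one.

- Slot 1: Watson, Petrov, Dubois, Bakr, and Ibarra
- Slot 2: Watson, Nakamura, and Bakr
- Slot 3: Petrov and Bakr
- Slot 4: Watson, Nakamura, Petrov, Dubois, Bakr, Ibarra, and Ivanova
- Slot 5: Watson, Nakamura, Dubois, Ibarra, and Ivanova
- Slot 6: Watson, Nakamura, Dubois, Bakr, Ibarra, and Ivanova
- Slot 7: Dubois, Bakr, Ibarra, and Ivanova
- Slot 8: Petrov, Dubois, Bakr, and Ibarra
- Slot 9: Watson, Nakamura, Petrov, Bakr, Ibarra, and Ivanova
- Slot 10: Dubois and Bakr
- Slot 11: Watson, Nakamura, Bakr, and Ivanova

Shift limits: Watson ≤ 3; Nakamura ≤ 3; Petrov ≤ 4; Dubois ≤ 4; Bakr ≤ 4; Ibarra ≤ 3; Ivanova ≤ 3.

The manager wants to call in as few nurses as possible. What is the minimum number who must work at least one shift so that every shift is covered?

4

15 slots to fill and no one can take more than 4, so at least ⌈15/4⌉ = 4 nurses are needed.
Watson, Petrov, Dubois, and Bakr alone can cover everything: Slot 1→Bakr, Slot 2→Watson, Slot 3→Petrov, Slot 4→Petrov+Bakr, Slot 5→Watson+Dubois, Slot 6→Dubois, Slot 7→Dubois, Slot 8→Petrov+Bakr, Slot 9→Petrov+Bakr, Slot 10→Dubois, Slot 11→Watson.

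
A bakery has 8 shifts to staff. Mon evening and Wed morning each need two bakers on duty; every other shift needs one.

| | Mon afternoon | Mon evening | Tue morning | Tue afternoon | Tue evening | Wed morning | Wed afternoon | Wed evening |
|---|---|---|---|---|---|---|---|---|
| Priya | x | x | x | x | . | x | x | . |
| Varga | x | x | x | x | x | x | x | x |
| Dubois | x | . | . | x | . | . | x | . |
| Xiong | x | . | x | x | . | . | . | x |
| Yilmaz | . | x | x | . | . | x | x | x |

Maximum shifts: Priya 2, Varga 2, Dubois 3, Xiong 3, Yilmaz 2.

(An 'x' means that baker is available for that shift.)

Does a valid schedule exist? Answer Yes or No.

Tue evening can only be covered by Varga, so that assignment is forced.
One valid schedule: Mon afternoon→Dubois, Mon evening→Priya+Varga, Tue morning→Xiong, Tue afternoon→Dubois, Tue evening→Varga, Wed morning→Priya+Yilmaz, Wed afternoon→Dubois, Wed evening→Xiong.
Loads: Priya 2/2, Varga 2/2, Dubois 3/3, Xiong 2/3, Yilmaz 1/2 — all within limits.

Yes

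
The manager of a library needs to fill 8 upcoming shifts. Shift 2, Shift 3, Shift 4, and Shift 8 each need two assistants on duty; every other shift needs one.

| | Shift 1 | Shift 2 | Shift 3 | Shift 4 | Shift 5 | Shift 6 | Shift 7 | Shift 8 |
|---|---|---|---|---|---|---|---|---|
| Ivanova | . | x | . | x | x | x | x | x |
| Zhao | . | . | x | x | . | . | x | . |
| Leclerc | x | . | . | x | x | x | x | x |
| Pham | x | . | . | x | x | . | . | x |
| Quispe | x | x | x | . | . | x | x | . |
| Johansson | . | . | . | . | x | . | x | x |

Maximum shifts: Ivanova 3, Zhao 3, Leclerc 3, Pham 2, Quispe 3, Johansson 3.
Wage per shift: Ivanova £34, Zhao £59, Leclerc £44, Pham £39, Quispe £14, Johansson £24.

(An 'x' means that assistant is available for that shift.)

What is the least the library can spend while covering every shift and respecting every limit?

Shift 2 can only be covered by Ivanova and Quispe, so that assignment is forced.
Shift 3 can only be covered by Zhao and Quispe, so that assignment is forced.
Picking the cheapest available assistant for each shift independently would cost £318, but that ignores the shift limits.
An optimal schedule: Shift 1→Quispe, Shift 2→Quispe+Ivanova, Shift 3→Quispe+Zhao, Shift 4→Ivanova+Pham, Shift 5→Johansson, Shift 6→Ivanova, Shift 7→Johansson, Shift 8→Johansson+Pham.
Total: 14 + 14 + 34 + 14 + 59 + 34 + 39 + 24 + 34 + 24 + 24 + 39 = £353.

£353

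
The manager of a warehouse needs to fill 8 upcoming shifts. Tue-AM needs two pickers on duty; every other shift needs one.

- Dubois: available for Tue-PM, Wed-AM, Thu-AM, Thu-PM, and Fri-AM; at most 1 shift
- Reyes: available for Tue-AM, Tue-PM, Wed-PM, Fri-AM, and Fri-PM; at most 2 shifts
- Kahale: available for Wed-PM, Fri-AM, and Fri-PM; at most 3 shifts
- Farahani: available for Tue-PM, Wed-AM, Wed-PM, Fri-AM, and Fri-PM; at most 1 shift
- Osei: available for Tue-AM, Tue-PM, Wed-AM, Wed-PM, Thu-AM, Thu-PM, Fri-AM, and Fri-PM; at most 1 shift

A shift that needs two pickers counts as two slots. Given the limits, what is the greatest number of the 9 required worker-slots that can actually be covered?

8

Total capacity across all pickers is 1+2+3+1+1 = 8, and 9 slots are needed, so at most 8 can be filled.
An assignment achieving 8: Tue-AM→Reyes+Osei, Tue-PM→Reyes, Wed-AM→Farahani, Wed-PM→Kahale, Thu-AM→Dubois, Fri-AM→Kahale, Fri-PM→Kahale.
Loads: Dubois 1/1, Reyes 2/2, Kahale 3/3, Farahani 1/1, Osei 1/1.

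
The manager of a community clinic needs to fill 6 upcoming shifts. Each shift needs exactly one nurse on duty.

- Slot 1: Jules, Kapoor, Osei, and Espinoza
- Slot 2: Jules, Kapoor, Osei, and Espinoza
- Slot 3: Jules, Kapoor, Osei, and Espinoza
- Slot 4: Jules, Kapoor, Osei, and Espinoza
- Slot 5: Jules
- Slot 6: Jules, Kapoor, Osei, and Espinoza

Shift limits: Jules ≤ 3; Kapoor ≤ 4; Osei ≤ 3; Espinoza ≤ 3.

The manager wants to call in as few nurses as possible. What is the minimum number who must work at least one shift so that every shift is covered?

2

6 slots to fill and no one can take more than 4, so at least ⌈6/4⌉ = 2 nurses are needed.
Jules and Kapoor alone can cover everything: Slot 1→Jules, Slot 2→Jules, Slot 3→Kapoor, Slot 4→Kapoor, Slot 5→Jules, Slot 6→Kapoor.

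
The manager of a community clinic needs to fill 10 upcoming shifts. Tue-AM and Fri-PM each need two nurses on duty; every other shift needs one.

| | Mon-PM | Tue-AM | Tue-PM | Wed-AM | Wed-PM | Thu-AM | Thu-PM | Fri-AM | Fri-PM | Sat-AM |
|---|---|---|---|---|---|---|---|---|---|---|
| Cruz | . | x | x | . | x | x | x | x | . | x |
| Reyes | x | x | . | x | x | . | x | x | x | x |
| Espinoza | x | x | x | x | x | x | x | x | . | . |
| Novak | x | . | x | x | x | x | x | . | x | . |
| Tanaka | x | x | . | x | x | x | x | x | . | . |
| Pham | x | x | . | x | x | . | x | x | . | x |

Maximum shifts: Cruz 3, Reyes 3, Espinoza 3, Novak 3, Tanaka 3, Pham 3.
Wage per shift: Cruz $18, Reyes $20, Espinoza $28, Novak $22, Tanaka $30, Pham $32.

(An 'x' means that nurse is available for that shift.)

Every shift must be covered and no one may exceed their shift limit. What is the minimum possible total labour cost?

Fri-PM can only be covered by Reyes and Novak, so that assignment is forced.
Picking the cheapest available nurse for each shift independently would cost $228, but that ignores the shift limits.
An optimal schedule: Mon-PM→Reyes, Tue-AM→Reyes+Espinoza, Tue-PM→Cruz, Wed-AM→Novak, Wed-PM→Novak, Thu-AM→Cruz, Thu-PM→Espinoza, Fri-AM→Espinoza, Fri-PM→Reyes+Novak, Sat-AM→Cruz.
Total: 20 + 20 + 28 + 18 + 22 + 22 + 18 + 28 + 28 + 20 + 22 + 18 = $264.

$264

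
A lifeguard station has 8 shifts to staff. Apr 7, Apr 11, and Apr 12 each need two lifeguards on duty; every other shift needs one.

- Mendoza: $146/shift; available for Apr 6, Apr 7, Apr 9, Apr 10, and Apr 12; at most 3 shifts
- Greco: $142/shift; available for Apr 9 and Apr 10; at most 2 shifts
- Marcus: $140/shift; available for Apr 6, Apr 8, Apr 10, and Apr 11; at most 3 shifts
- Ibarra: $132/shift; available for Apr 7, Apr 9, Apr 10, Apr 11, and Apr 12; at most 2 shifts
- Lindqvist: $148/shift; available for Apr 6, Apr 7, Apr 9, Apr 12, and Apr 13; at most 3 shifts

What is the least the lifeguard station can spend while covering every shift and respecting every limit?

$1556

Apr 8 can only be covered by Marcus, so that assignment is forced.
Apr 11 can only be covered by Marcus and Ibarra, so that assignment is forced.
Apr 13 can only be covered by Lindqvist, so that assignment is forced.
Picking the cheapest available lifeguard for each shift independently would cost $1520, but that ignores the shift limits.
An optimal schedule: Apr 6→Marcus, Apr 7→Ibarra+Mendoza, Apr 8→Marcus, Apr 9→Greco, Apr 10→Greco, Apr 11→Ibarra+Marcus, Apr 12→Mendoza+Lindqvist, Apr 13→Lindqvist.
Total: 140 + 132 + 146 + 140 + 142 + 142 + 132 + 140 + 146 + 148 + 148 = $1556.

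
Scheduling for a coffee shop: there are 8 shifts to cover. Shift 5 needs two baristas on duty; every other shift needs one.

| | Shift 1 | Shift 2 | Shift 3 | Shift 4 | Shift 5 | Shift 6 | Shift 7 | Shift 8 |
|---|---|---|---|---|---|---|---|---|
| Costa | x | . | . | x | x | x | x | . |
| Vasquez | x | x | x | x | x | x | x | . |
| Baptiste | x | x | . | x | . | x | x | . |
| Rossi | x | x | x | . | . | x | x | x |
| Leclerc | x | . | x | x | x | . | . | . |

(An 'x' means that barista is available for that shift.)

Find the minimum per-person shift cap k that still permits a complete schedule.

With 5 baristas and 9 worker-slots to fill, someone must work at least ⌈9/5⌉ = 2 shifts, so k ≥ 2.
k = 2 works: Shift 1→Rossi, Shift 2→Vasquez, Shift 3→Vasquez, Shift 4→Costa, Shift 5→Costa+Leclerc, Shift 6→Baptiste, Shift 7→Baptiste, Shift 8→Rossi.
Loads: Costa 2, Vasquez 2, Baptiste 2, Rossi 2, Leclerc 1 — all ≤ 2.

2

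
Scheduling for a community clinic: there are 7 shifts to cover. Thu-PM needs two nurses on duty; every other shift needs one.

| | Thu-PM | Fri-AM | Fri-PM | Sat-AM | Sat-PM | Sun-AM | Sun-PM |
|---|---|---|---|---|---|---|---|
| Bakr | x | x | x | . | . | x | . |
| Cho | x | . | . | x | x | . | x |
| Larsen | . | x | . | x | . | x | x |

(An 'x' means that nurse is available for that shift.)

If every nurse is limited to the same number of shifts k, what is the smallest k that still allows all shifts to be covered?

3

With 3 nurses and 8 worker-slots to fill, someone must work at least ⌈8/3⌉ = 3 shifts, so k ≥ 3.
k = 3 works: Thu-PM→Bakr+Cho, Fri-AM→Bakr, Fri-PM→Bakr, Sat-AM→Cho, Sat-PM→Cho, Sun-AM→Larsen, Sun-PM→Larsen.
Loads: Bakr 3, Cho 3, Larsen 2 — all ≤ 3.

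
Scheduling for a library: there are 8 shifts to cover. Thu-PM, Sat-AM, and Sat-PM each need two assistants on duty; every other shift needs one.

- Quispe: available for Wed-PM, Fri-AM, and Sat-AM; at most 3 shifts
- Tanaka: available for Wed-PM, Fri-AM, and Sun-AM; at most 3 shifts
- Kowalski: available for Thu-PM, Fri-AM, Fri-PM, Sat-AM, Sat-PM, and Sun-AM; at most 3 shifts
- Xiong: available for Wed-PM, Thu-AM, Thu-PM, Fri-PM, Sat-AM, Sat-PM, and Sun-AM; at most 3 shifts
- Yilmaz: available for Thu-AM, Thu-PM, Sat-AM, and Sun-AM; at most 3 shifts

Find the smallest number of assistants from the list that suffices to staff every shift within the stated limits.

4

11 slots to fill and no one can take more than 3, so at least ⌈11/3⌉ = 4 assistants are needed.
Quispe, Kowalski, Xiong, and Yilmaz alone can cover everything: Wed-PM→Quispe, Thu-AM→Xiong, Thu-PM→Kowalski+Xiong, Fri-AM→Quispe, Fri-PM→Kowalski, Sat-AM→Quispe+Yilmaz, Sat-PM→Kowalski+Xiong, Sun-AM→Yilmaz.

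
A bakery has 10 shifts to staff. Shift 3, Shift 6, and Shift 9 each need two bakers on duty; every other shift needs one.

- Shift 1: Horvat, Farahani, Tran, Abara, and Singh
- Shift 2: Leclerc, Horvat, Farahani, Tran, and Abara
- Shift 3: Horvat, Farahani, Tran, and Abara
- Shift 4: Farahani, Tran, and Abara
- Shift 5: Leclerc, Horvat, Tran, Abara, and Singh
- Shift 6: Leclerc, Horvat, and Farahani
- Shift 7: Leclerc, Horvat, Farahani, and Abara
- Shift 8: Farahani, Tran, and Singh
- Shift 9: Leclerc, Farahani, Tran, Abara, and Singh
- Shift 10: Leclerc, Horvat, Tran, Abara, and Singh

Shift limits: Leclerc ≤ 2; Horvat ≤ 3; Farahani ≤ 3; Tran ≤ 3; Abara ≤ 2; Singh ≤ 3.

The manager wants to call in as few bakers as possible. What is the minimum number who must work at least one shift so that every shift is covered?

13 slots to fill and no one can take more than 3, so at least ⌈13/3⌉ = 5 bakers are needed.
Leclerc, Horvat, Farahani, Tran, and Abara alone can cover everything: Shift 1→Horvat, Shift 2→Farahani, Shift 3→Tran+Abara, Shift 4→Farahani, Shift 5→Leclerc, Shift 6→Leclerc+Horvat, Shift 7→Horvat, Shift 8→Farahani, Shift 9→Tran+Abara, Shift 10→Tran.

5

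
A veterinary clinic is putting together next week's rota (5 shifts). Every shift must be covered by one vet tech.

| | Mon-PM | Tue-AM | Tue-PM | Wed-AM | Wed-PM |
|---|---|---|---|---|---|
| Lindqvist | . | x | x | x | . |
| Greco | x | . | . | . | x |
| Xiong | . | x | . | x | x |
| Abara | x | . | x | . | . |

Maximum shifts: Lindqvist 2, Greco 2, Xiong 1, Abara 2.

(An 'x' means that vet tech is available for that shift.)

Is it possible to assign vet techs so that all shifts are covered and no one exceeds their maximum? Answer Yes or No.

Yes

One valid schedule: Mon-PM→Greco, Tue-AM→Lindqvist, Tue-PM→Lindqvist, Wed-AM→Xiong, Wed-PM→Greco.
Loads: Lindqvist 2/2, Greco 2/2, Xiong 1/1, Abara 0/2 — all within limits.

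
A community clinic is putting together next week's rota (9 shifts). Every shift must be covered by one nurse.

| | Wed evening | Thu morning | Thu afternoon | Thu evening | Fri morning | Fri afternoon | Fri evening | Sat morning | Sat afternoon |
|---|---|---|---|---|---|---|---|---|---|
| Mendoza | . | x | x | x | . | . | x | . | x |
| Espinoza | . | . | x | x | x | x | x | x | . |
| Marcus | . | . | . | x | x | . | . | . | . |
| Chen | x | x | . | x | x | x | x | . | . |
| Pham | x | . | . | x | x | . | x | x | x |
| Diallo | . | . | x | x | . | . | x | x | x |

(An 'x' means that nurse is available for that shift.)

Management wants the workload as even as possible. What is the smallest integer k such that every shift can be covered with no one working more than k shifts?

With 6 nurses and 9 worker-slots to fill, someone must work at least ⌈9/6⌉ = 2 shifts, so k ≥ 2.
k = 2 works: Wed evening→Chen, Thu morning→Mendoza, Thu afternoon→Mendoza, Thu evening→Marcus, Fri morning→Marcus, Fri afternoon→Espinoza, Fri evening→Chen, Sat morning→Espinoza, Sat afternoon→Pham.
Loads: Mendoza 2, Espinoza 2, Marcus 2, Chen 2, Pham 1, Diallo 0 — all ≤ 2.

2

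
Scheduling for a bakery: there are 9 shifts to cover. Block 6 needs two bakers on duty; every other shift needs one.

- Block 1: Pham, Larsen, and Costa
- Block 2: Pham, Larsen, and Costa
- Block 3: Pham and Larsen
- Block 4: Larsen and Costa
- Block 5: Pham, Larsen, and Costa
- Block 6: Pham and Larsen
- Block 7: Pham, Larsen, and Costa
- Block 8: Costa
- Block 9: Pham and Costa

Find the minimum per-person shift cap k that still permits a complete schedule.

4

With 3 bakers and 10 worker-slots to fill, someone must work at least ⌈10/3⌉ = 4 shifts, so k ≥ 4.
k = 4 works: Block 1→Pham, Block 2→Larsen, Block 3→Pham, Block 4→Larsen, Block 5→Larsen, Block 6→Pham+Larsen, Block 7→Costa, Block 8→Costa, Block 9→Pham.
Loads: Pham 4, Larsen 4, Costa 2 — all ≤ 4.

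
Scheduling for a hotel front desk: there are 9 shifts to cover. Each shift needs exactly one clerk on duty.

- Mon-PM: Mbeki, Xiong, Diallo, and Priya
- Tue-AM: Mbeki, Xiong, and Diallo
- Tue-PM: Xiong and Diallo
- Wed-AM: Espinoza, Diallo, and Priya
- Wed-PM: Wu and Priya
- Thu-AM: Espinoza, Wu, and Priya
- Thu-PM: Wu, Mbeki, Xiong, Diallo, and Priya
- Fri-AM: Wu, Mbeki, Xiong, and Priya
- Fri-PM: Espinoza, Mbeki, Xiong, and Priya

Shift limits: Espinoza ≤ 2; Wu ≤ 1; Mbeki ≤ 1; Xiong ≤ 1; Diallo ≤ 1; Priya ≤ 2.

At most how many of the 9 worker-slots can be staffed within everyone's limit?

Total capacity across all clerks is 2+1+1+1+1+2 = 8, and 9 slots are needed, so at most 8 can be filled.
An assignment achieving 8: Mon-PM→Diallo, Tue-AM→Mbeki, Tue-PM→Xiong, Wed-AM→Espinoza, Wed-PM→Wu, Thu-AM→Espinoza, Fri-AM→Priya, Fri-PM→Priya.
Loads: Espinoza 2/2, Wu 1/1, Mbeki 1/1, Xiong 1/1, Diallo 1/1, Priya 2/2.

8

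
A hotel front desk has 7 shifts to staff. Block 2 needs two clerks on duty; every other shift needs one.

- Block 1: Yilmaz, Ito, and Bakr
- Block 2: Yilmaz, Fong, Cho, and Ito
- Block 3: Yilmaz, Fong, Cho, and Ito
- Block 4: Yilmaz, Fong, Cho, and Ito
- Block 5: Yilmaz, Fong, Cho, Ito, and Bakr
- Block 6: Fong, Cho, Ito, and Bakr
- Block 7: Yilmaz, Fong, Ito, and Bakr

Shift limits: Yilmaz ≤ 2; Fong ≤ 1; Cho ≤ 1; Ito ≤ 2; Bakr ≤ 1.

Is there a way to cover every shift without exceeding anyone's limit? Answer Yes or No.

No

Total capacity is 2+1+1+2+1 = 7 but 8 worker-slots are needed — infeasible.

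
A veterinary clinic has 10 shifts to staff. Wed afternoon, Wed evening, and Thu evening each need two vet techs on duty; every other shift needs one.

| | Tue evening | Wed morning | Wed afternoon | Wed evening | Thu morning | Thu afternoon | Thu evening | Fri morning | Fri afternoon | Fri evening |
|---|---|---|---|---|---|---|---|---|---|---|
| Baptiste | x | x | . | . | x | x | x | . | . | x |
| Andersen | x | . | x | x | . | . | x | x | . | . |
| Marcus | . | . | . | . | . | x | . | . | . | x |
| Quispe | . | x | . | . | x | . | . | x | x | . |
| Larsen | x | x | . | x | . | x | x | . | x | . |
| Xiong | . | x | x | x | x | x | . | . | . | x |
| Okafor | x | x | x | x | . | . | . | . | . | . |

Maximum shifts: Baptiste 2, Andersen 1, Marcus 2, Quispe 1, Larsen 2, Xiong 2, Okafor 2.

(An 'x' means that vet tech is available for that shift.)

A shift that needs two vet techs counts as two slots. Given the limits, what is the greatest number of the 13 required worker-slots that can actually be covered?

12

Total capacity across all vet techs is 2+1+2+1+2+2+2 = 12, and 13 slots are needed, so at most 12 can be filled.
An assignment achieving 12: Tue evening→Larsen, Wed afternoon→Xiong+Okafor, Wed evening→Xiong+Okafor, Thu morning→Baptiste, Thu afternoon→Marcus, Thu evening→Baptiste+Larsen, Fri morning→Andersen, Fri afternoon→Quispe, Fri evening→Marcus.
Loads: Baptiste 2/2, Andersen 1/1, Marcus 2/2, Quispe 1/1, Larsen 2/2, Xiong 2/2, Okafor 2/2.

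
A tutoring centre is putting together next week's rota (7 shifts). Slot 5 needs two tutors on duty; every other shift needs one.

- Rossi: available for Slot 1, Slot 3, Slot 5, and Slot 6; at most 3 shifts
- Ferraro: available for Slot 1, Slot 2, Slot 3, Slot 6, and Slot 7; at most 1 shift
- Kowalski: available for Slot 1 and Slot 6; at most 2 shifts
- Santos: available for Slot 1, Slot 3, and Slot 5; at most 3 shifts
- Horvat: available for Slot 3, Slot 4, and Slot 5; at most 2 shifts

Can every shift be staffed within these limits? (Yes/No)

No

Total capacity is 11 and 8 slots are needed, so capacity alone doesn't rule it out.
Shifts {Slot 2, Slot 7} need 2 worker-slots in total, but the tutors available for any of those shifts (Ferraro) can supply at most 1 among them. So no valid schedule exists.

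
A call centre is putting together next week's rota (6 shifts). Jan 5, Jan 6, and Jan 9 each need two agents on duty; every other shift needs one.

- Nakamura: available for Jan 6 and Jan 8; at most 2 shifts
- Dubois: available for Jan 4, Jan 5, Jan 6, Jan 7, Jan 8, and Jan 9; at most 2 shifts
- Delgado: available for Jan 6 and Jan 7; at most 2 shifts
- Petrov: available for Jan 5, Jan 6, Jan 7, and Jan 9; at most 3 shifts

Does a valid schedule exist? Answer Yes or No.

No

Total capacity is 9 and 9 slots are needed, so capacity alone doesn't rule it out.
Shifts {Jan 4, Jan 5, Jan 9} need 5 worker-slots in total, but the agents available for any of those shifts (Dubois and Petrov) can supply at most 4 among them. So no valid schedule exists.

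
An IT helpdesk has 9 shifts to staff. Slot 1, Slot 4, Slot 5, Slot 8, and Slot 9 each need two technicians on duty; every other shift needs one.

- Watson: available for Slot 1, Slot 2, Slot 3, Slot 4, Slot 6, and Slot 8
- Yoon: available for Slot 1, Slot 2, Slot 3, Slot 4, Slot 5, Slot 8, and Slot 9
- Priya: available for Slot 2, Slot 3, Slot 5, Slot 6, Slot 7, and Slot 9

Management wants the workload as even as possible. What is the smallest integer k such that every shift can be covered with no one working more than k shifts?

With 3 technicians and 14 worker-slots to fill, someone must work at least ⌈14/3⌉ = 5 shifts, so k ≥ 5.
k = 5 works: Slot 1→Watson+Yoon, Slot 2→Watson, Slot 3→Priya, Slot 4→Watson+Yoon, Slot 5→Yoon+Priya, Slot 6→Watson, Slot 7→Priya, Slot 8→Watson+Yoon, Slot 9→Yoon+Priya.
Loads: Watson 5, Yoon 5, Priya 4 — all ≤ 5.

5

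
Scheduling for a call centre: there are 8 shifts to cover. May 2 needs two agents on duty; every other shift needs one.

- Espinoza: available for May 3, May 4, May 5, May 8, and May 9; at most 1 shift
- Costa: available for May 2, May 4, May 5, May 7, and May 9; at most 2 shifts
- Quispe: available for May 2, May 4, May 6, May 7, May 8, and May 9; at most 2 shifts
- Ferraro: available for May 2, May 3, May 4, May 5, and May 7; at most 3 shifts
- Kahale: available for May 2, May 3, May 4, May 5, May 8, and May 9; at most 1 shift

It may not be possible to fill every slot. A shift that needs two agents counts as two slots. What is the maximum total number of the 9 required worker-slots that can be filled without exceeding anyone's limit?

Total capacity across all agents is 1+2+2+3+1 = 9, and 9 slots are needed, so at most 9 can be filled.
An assignment achieving 9: May 2→Costa+Ferraro, May 3→Espinoza, May 4→Ferraro, May 5→Ferraro, May 6→Quispe, May 7→Costa, May 8→Quispe, May 9→Kahale.
Loads: Espinoza 1/1, Costa 2/2, Quispe 2/2, Ferraro 3/3, Kahale 1/1.

9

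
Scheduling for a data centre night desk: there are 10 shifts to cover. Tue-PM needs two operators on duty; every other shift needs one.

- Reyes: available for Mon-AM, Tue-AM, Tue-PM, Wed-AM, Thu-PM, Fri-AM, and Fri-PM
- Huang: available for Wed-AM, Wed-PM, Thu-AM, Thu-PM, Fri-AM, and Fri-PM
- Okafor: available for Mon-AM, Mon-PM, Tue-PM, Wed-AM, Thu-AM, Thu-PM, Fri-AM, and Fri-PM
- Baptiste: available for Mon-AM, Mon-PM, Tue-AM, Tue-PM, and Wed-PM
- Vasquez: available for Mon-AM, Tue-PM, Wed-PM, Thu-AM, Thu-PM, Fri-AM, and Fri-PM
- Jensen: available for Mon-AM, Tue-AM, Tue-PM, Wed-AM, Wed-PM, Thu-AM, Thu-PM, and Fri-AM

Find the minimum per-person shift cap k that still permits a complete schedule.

2

With 6 operators and 11 worker-slots to fill, someone must work at least ⌈11/6⌉ = 2 shifts, so k ≥ 2.
k = 2 works: Mon-AM→Baptiste, Mon-PM→Okafor, Tue-AM→Reyes, Tue-PM→Baptiste+Jensen, Wed-AM→Reyes, Wed-PM→Huang, Thu-AM→Huang, Thu-PM→Vasquez, Fri-AM→Vasquez, Fri-PM→Okafor.
Loads: Reyes 2, Huang 2, Okafor 2, Baptiste 2, Vasquez 2, Jensen 1 — all ≤ 2.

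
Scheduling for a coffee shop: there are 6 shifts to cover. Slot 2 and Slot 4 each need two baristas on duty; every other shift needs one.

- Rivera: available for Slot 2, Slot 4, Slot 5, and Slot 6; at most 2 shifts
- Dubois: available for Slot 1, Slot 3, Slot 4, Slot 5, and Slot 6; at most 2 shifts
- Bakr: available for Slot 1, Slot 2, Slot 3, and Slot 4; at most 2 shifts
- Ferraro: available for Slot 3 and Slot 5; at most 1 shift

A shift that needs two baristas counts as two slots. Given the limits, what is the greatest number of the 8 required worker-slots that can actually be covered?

Total capacity across all baristas is 2+2+2+1 = 7, and 8 slots are needed, so at most 7 can be filled.
An assignment achieving 7: Slot 1→Dubois, Slot 2→Rivera+Bakr, Slot 3→Dubois, Slot 4→Bakr, Slot 5→Ferraro, Slot 6→Rivera.
Loads: Rivera 2/2, Dubois 2/2, Bakr 2/2, Ferraro 1/1.

7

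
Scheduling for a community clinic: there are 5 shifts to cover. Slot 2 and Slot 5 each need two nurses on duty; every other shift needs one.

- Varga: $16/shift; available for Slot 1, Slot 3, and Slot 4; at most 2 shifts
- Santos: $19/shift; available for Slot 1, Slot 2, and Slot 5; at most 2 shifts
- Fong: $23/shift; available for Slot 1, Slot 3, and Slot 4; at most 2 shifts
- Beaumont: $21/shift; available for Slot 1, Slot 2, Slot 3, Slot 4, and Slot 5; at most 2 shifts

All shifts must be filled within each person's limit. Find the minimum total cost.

$135

Slot 2 can only be covered by Santos and Beaumont, so that assignment is forced.
Slot 5 can only be covered by Santos and Beaumont, so that assignment is forced.
Picking the cheapest available nurse for each shift independently would cost $128, but that ignores the shift limits.
An optimal schedule: Slot 1→Fong, Slot 2→Santos+Beaumont, Slot 3→Varga, Slot 4→Varga, Slot 5→Santos+Beaumont.
Total: 23 + 19 + 21 + 16 + 16 + 19 + 21 = $135.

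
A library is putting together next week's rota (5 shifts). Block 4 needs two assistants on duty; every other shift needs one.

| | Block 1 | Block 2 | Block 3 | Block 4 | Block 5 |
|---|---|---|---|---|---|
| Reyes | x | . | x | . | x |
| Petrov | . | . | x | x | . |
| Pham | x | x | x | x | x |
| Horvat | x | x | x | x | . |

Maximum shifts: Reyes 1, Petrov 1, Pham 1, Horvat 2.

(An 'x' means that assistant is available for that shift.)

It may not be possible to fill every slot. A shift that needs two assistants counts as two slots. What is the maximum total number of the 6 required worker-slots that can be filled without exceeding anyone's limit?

Total capacity across all assistants is 1+1+1+2 = 5, and 6 slots are needed, so at most 5 can be filled.
An assignment achieving 5: Block 1→Horvat, Block 2→Pham, Block 4→Petrov+Horvat, Block 5→Reyes.
Loads: Reyes 1/1, Petrov 1/1, Pham 1/1, Horvat 2/2.

5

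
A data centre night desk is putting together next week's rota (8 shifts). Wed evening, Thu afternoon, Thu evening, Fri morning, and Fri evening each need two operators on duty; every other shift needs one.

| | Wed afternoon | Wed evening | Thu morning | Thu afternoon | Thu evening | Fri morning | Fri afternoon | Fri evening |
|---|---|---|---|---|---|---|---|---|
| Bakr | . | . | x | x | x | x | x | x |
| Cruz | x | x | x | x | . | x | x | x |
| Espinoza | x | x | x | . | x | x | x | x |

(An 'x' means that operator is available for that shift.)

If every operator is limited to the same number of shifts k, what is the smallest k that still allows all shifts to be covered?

5

With 3 operators and 13 worker-slots to fill, someone must work at least ⌈13/3⌉ = 5 shifts, so k ≥ 5.
k = 5 works: Wed afternoon→Cruz, Wed evening→Cruz+Espinoza, Thu morning→Bakr, Thu afternoon→Bakr+Cruz, Thu evening→Bakr+Espinoza, Fri morning→Bakr+Cruz, Fri afternoon→Bakr, Fri evening→Cruz+Espinoza.
Loads: Bakr 5, Cruz 5, Espinoza 3 — all ≤ 5.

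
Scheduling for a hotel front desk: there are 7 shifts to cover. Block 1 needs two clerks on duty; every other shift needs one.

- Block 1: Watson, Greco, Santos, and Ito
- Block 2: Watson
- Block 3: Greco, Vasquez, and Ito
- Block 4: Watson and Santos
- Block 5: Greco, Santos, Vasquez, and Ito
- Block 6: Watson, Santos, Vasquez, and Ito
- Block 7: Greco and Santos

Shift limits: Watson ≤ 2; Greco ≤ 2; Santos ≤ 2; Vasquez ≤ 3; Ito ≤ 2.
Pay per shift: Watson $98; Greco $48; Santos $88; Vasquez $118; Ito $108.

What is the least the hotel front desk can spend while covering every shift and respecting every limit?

Block 2 can only be covered by Watson, so that assignment is forced.
Picking the cheapest available clerk for each shift independently would cost $554, but that ignores the shift limits.
An optimal schedule: Block 1→Watson+Ito, Block 2→Watson, Block 3→Greco, Block 4→Santos, Block 5→Santos, Block 6→Ito, Block 7→Greco.
Total: 98 + 108 + 98 + 48 + 88 + 88 + 108 + 48 = $684.

$684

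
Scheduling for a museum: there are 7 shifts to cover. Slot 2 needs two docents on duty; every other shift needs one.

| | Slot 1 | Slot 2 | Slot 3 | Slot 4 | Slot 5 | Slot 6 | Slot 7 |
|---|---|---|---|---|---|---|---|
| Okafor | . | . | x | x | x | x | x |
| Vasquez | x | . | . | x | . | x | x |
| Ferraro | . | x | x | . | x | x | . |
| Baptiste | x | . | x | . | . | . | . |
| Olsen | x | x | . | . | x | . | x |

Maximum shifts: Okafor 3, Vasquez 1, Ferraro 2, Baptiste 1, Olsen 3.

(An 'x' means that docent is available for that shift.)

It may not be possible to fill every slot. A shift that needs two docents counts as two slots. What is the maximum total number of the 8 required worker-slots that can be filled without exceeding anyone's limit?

8

Total capacity across all docents is 3+1+2+1+3 = 10, and 8 slots are needed, so at most 8 can be filled.
An assignment achieving 8: Slot 1→Vasquez, Slot 2→Ferraro+Olsen, Slot 3→Okafor, Slot 4→Okafor, Slot 5→Okafor, Slot 6→Ferraro, Slot 7→Olsen.
Loads: Okafor 3/3, Vasquez 1/1, Ferraro 2/2, Baptiste 0/1, Olsen 2/3.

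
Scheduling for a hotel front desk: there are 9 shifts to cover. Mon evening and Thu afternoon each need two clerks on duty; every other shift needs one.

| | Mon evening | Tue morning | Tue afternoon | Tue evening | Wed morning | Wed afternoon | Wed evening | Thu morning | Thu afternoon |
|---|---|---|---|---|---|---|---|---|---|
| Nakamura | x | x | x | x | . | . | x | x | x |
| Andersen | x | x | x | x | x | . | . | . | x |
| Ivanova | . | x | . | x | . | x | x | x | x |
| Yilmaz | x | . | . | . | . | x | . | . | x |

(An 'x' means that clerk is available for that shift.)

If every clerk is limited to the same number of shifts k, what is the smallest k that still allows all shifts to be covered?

3

With 4 clerks and 11 worker-slots to fill, someone must work at least ⌈11/4⌉ = 3 shifts, so k ≥ 3.
k = 3 works: Mon evening→Andersen+Yilmaz, Tue morning→Andersen, Tue afternoon→Nakamura, Tue evening→Ivanova, Wed morning→Andersen, Wed afternoon→Ivanova, Wed evening→Nakamura, Thu morning→Nakamura, Thu afternoon→Ivanova+Yilmaz.
Loads: Nakamura 3, Andersen 3, Ivanova 3, Yilmaz 2 — all ≤ 3.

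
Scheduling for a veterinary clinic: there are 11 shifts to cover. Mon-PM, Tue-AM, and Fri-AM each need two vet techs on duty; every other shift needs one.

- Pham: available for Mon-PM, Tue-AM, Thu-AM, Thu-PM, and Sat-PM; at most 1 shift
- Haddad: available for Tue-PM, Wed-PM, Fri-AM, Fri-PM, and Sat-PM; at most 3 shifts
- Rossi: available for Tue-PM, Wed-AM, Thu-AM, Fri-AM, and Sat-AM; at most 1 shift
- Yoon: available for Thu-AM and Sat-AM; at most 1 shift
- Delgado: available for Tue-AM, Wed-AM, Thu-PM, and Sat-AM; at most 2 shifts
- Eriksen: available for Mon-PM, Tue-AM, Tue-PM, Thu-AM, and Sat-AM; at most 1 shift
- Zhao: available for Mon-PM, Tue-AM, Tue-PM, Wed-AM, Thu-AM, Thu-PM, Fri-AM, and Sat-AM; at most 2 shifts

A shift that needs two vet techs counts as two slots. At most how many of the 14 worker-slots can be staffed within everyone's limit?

11

Total capacity across all vet techs is 1+3+1+1+2+1+2 = 11, and 14 slots are needed, so at most 11 can be filled.
An assignment achieving 11: Mon-PM→Eriksen+Zhao, Tue-AM→Delgado, Wed-AM→Rossi, Wed-PM→Haddad, Thu-AM→Yoon, Thu-PM→Delgado, Fri-AM→Haddad+Zhao, Fri-PM→Haddad, Sat-PM→Pham.
Loads: Pham 1/1, Haddad 3/3, Rossi 1/1, Yoon 1/1, Delgado 2/2, Eriksen 1/1, Zhao 2/2.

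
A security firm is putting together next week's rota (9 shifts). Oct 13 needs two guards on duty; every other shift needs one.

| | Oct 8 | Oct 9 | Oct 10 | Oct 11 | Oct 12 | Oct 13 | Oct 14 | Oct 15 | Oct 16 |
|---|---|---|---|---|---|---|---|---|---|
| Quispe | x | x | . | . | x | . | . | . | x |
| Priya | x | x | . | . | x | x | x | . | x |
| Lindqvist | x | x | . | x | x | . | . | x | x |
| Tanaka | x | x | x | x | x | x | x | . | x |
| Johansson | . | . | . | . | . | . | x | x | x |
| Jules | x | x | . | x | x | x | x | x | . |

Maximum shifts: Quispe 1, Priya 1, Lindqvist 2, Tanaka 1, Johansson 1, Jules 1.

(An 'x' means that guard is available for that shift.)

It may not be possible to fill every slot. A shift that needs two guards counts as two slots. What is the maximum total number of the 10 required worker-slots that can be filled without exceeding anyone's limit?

Total capacity across all guards is 1+1+2+1+1+1 = 7, and 10 slots are needed, so at most 7 can be filled.
An assignment achieving 7: Oct 8→Quispe, Oct 10→Tanaka, Oct 11→Lindqvist, Oct 13→Priya+Jules, Oct 14→Johansson, Oct 15→Lindqvist.
Loads: Quispe 1/1, Priya 1/1, Lindqvist 2/2, Tanaka 1/1, Johansson 1/1, Jules 1/1.

7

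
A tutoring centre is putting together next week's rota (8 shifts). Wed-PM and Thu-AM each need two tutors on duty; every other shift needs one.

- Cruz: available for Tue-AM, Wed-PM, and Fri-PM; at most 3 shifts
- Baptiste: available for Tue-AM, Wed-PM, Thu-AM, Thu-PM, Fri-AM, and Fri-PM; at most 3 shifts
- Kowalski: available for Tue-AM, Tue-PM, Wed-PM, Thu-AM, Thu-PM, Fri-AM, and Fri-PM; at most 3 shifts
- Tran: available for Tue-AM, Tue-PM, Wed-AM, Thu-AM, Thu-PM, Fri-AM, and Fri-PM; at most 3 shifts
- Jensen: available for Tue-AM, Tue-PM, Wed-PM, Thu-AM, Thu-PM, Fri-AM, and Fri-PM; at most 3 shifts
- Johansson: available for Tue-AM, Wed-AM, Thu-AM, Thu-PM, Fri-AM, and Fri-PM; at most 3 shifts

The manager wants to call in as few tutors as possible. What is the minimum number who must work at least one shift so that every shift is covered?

10 slots to fill and no one can take more than 3, so at least ⌈10/3⌉ = 4 tutors are needed.
Cruz, Baptiste, Kowalski, and Tran alone can cover everything: Tue-AM→Cruz, Tue-PM→Kowalski, Wed-AM→Tran, Wed-PM→Cruz+Baptiste, Thu-AM→Baptiste+Kowalski, Thu-PM→Baptiste, Fri-AM→Kowalski, Fri-PM→Cruz.

4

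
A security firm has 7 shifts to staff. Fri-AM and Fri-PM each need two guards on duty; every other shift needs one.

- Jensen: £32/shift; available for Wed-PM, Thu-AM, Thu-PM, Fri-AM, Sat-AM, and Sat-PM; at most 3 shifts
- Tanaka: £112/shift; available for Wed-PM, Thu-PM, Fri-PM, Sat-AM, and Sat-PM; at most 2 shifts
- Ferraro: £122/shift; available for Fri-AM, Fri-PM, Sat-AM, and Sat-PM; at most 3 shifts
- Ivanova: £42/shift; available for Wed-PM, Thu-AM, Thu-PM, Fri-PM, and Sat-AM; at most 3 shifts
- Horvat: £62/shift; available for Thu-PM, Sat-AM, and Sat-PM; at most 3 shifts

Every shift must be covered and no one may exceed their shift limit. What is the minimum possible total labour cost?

Fri-AM can only be covered by Jensen and Ferraro, so that assignment is forced.
Picking the cheapest available guard for each shift independently would cost £468, but that ignores the shift limits.
An optimal schedule: Wed-PM→Jensen, Thu-AM→Jensen, Thu-PM→Ivanova, Fri-AM→Jensen+Ferraro, Fri-PM→Ivanova+Tanaka, Sat-AM→Ivanova, Sat-PM→Horvat.
Total: 32 + 32 + 42 + 32 + 122 + 42 + 112 + 42 + 62 = £518.

£518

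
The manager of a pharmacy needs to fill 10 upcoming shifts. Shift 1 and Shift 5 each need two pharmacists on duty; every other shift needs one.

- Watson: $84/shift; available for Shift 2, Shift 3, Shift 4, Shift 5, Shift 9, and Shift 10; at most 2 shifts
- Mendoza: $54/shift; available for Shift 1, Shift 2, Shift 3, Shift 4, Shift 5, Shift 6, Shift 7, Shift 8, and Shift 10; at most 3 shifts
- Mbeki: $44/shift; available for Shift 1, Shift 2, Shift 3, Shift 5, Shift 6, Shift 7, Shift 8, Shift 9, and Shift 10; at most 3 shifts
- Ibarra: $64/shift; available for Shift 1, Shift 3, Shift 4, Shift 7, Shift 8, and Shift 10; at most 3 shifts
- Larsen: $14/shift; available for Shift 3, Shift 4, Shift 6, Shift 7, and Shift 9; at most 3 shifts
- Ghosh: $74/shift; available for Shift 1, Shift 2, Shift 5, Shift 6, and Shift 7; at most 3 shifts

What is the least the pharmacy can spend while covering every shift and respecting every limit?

$528

Picking the cheapest available pharmacist for each shift independently would cost $398, but that ignores the shift limits.
An optimal schedule: Shift 1→Mendoza+Ibarra, Shift 2→Mbeki, Shift 3→Ibarra, Shift 4→Larsen, Shift 5→Mbeki+Mendoza, Shift 6→Larsen, Shift 7→Ibarra, Shift 8→Mbeki, Shift 9→Larsen, Shift 10→Mendoza.
Total: 54 + 64 + 44 + 64 + 14 + 44 + 54 + 14 + 64 + 44 + 14 + 54 = $528.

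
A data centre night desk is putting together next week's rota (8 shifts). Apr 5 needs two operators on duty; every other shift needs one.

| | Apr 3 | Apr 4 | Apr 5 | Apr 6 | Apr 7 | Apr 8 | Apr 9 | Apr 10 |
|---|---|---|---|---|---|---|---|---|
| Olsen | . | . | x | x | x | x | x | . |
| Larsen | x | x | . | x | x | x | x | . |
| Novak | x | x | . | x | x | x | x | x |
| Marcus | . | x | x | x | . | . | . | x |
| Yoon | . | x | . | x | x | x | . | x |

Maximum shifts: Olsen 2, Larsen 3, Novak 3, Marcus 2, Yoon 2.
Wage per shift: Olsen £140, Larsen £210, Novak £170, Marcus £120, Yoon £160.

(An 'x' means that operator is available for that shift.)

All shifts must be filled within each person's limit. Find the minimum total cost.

Apr 5 can only be covered by Olsen and Marcus, so that assignment is forced.
Picking the cheapest available operator for each shift independently would cost £1210, but that ignores the shift limits.
An optimal schedule: Apr 3→Novak, Apr 4→Yoon, Apr 5→Marcus+Olsen, Apr 6→Novak, Apr 7→Yoon, Apr 8→Novak, Apr 9→Olsen, Apr 10→Marcus.
Total: 170 + 160 + 120 + 140 + 170 + 160 + 170 + 140 + 120 = £1350.

£1350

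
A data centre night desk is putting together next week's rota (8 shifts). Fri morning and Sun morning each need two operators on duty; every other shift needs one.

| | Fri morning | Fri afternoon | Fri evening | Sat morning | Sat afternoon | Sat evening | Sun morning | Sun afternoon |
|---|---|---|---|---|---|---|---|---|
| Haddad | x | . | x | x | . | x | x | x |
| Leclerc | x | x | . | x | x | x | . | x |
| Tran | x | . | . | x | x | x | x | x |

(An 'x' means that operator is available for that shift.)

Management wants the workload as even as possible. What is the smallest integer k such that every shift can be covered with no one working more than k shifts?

4

With 3 operators and 10 worker-slots to fill, someone must work at least ⌈10/3⌉ = 4 shifts, so k ≥ 4.
k = 4 works: Fri morning→Haddad+Leclerc, Fri afternoon→Leclerc, Fri evening→Haddad, Sat morning→Haddad, Sat afternoon→Leclerc, Sat evening→Leclerc, Sun morning→Haddad+Tran, Sun afternoon→Tran.
Loads: Haddad 4, Leclerc 4, Tran 2 — all ≤ 4.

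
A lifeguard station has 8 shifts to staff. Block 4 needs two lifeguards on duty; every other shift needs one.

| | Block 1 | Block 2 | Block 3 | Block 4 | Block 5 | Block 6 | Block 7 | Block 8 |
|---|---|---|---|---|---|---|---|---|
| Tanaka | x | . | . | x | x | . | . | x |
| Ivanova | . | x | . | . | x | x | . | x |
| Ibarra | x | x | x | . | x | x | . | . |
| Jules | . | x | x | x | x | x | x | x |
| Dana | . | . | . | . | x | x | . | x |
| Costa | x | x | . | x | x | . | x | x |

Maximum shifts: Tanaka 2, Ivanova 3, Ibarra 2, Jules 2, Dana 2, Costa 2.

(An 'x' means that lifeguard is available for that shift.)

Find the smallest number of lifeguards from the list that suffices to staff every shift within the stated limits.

9 slots to fill and no one can take more than 3, so at least ⌈9/3⌉ = 3 lifeguards are needed.
Any 3 lifeguards together have capacity at most 3+2+2 = 7 < 9 slots, so 3 can never suffice.
Tanaka, Ivanova, Ibarra, and Jules alone can cover everything: Block 1→Tanaka, Block 2→Ivanova, Block 3→Ibarra, Block 4→Tanaka+Jules, Block 5→Ibarra, Block 6→Ivanova, Block 7→Jules, Block 8→Ivanova.

4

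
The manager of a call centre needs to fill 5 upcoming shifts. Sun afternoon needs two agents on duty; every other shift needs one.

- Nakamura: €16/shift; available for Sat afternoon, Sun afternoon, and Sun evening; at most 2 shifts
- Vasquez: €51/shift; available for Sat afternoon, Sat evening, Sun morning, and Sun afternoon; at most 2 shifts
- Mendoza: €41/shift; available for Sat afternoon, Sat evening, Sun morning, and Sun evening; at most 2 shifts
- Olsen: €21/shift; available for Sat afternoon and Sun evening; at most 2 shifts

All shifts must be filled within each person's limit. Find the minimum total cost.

€186

Sun afternoon can only be covered by Nakamura and Vasquez, so that assignment is forced.
Picking the cheapest available agent for each shift independently would cost €181, but that ignores the shift limits.
An optimal schedule: Sat afternoon→Olsen, Sat evening→Mendoza, Sun morning→Mendoza, Sun afternoon→Nakamura+Vasquez, Sun evening→Nakamura.
Total: 21 + 41 + 41 + 16 + 51 + 16 = €186.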